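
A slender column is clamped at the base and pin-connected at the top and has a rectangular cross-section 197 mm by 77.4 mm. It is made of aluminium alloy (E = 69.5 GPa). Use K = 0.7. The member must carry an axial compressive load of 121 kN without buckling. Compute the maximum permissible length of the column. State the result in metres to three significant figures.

Buckling occurs about the weak axis: I_min = h·b³/12 with b = 77.4 mm (the shorter side).
I_min = 197×77.4³/12 = 7.612×10^6 mm⁴
I = 7.612×10^-6 m⁴
At the buckling limit P_cr = P = 1.210×10^5 N
From P_cr = π²EI/(K·L)²:  L = (1/K)·√(π²EI/P_cr) = (1/0.7)·√(π²×6.95×10^10×7.612×10^-6/1.210×10^5)
L = 9.38 m

L_max ≈ 9.38 m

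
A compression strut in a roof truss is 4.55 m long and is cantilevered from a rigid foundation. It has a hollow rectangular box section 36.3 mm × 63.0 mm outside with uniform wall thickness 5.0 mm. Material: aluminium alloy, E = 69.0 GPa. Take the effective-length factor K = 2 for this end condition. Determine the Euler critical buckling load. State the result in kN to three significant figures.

P_cr ≈ 1.40 kN

Inner dimensions: h_i = 63.0 − 2×5.0 = 53.00 mm, b_i = 36.3 − 2×5.0 = 26.30 mm
Weak-axis I_min = (h_o·b_o³ − h_i·b_i³)/12 with b_o = 36.3, b_i = 26.30 mm (shorter outer/inner sides).
I_min = (63.0×36.3³ − 53.00×26.30³)/12 = 1.708×10^5 mm⁴
I = 1.708×10^5 mm⁴ = 1.708×10^-7 m⁴
Effective length L_e = K·L = 2 × 4.55 = 9.100 m
P_cr = π²EI / L_e² = π² × 69.0×10⁹ × 1.708×10^-7 / 9.100² = 1.404×10^3 N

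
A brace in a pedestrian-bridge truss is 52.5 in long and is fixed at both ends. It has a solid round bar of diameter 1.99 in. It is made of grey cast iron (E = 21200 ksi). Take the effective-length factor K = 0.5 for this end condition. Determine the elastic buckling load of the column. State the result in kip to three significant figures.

I = πd⁴/64 = π×1.99⁴/64 = 0.7698 in⁴
Effective length L_e = K·L = 0.5 × 52.5 = 26.25 in
P_cr = π²EI / L_e² = π² × 21200×10³ × 0.7698 / 26.25² = 2.338×10^5 lb

P_cr ≈ 234 kip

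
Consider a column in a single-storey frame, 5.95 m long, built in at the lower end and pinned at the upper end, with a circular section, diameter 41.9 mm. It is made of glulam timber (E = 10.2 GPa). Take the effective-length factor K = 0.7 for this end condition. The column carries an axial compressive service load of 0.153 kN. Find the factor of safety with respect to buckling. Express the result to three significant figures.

n ≈ 5.74

I = πd⁴/64 = π×41.9⁴/64 = 1.513×10^5 mm⁴
I = 1.513×10^5 mm⁴ = 1.513×10^-7 m⁴
Effective length L_e = K·L = 0.7 × 5.95 = 4.165 m
P_cr = π²EI / L_e² = π² × 10.2×10⁹ × 1.513×10^-7 / 4.165² = 878.0 N
Factor of safety n = P_cr / P = 0.87800 / 0.153 = 5.74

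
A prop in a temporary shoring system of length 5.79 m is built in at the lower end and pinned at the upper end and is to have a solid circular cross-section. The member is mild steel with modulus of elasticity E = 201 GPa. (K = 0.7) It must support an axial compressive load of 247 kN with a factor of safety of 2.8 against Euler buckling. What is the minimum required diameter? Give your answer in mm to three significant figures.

d ≈ 104 mm

Required P_cr = n·P = 2.8 × 247 = 691.6 kN
L_e = K·L = 0.7 × 5.79 = 4.053 m
Required I = P_cr·L_e²/(π²E) = 6.916×10^5 × 4.053² / (π² × 2.01×10^11) = 5.727×10^-6 m⁴
I_req = 5.727×10^6 mm⁴
Solid circle: I = πd⁴/64  ⇒  d = (64I/π)^(1/4) = (64×5.727×10^6/π)^(1/4) = 104 mm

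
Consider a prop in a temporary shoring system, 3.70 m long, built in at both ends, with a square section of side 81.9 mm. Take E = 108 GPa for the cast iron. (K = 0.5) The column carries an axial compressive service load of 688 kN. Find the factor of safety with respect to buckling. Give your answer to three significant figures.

n ≈ 1.70

I = a⁴/12 = 81.9⁴/12 = 3.749×10^6 mm⁴
I = 3.749×10^6 mm⁴ = 3.749×10^-6 m⁴
Effective length L_e = K·L = 0.5 × 3.70 = 1.850 m
P_cr = π²EI / L_e² = π² × 108×10⁹ × 3.749×10^-6 / 1.850² = 1.168×10^6 N
Factor of safety n = P_cr / P = 1167.7 / 688 = 1.70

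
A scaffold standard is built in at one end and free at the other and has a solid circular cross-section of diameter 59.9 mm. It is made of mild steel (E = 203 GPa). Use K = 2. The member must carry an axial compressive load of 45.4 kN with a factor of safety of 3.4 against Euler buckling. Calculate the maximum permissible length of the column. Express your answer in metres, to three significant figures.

I = πd⁴/64 = π×59.9⁴/64 = 6.319×10^5 mm⁴
I = 6.319×10^-7 m⁴
Required critical load P_cr = n·P = 3.4 × 45.4 = 154.4 kN = 1.544×10^5 N
From P_cr = π²EI/(K·L)²:  L = (1/K)·√(π²EI/P_cr) = (1/2)·√(π²×2.03×10^11×6.319×10^-7/1.544×10^5)
L = 1.43 m

L_max ≈ 1.43 m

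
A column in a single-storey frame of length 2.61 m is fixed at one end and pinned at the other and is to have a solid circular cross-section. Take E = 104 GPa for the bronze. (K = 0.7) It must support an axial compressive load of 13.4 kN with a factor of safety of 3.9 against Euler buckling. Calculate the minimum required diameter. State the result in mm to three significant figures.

d ≈ 43.1 mm

Required P_cr = n·P = 3.9 × 13.4 = 52.26 kN
L_e = K·L = 0.7 × 2.61 = 1.827 m
Required I = P_cr·L_e²/(π²E) = 5.226×10^4 × 1.827² / (π² × 1.04×10^11) = 1.699×10^-7 m⁴
I_req = 1.699×10^5 mm⁴
Solid circle: I = πd⁴/64  ⇒  d = (64I/π)^(1/4) = (64×1.699×10^5/π)^(1/4) = 43.1 mm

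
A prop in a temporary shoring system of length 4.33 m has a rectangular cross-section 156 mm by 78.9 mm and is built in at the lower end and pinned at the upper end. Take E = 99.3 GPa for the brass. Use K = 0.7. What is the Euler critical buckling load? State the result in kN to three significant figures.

P_cr ≈ 681 kN

Buckling occurs about the weak axis: I_min = h·b³/12 with b = 78.9 mm (the shorter side).
I_min = 156×78.9³/12 = 6.385×10^6 mm⁴
I = 6.385×10^6 mm⁴ = 6.385×10^-6 m⁴
Effective length L_e = K·L = 0.7 × 4.33 = 3.031 m
P_cr = π²EI / L_e² = π² × 99.3×10⁹ × 6.385×10^-6 / 3.031² = 6.812×10^5 N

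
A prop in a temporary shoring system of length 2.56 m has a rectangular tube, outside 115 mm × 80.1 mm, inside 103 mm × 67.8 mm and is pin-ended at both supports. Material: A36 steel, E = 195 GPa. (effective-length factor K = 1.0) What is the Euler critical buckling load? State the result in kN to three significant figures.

Weak-axis I_min = (h_o·b_o³ − h_i·b_i³)/12 with b_o = 80.1, b_i = 67.80 mm (shorter outer/inner sides).
I_min = (115×80.1³ − 103.0×67.80³)/12 = 2.250×10^6 mm⁴
I = 2.250×10^6 mm⁴ = 2.250×10^-6 m⁴
Effective length L_e = K·L = 1 × 2.56 = 2.560 m
P_cr = π²EI / L_e² = π² × 195×10⁹ × 2.250×10^-6 / 2.560² = 6.607×10^5 N

P_cr ≈ 661 kN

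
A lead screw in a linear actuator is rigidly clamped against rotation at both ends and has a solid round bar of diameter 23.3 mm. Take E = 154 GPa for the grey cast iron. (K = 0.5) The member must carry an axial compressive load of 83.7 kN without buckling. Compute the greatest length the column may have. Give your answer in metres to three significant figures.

I = πd⁴/64 = π×23.3⁴/64 = 1.447×10^4 mm⁴
I = 1.447×10^-8 m⁴
At the buckling limit P_cr = P = 8.370×10^4 N
From P_cr = π²EI/(K·L)²:  L = (1/K)·√(π²EI/P_cr) = (1/0.5)·√(π²×1.54×10^11×1.447×10^-8/8.370×10^4)
L = 1.03 m

L_max ≈ 1.03 m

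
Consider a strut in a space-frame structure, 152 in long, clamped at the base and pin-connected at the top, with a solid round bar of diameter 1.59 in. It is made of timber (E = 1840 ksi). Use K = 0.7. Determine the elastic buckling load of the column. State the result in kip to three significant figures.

P_cr ≈ 0.503 kip

I = πd⁴/64 = π×1.59⁴/64 = 0.3137 in⁴
Effective length L_e = K·L = 0.7 × 152 = 106.4 in
P_cr = π²EI / L_e² = π² × 1840×10³ × 0.3137 / 106.4² = 503.3 lb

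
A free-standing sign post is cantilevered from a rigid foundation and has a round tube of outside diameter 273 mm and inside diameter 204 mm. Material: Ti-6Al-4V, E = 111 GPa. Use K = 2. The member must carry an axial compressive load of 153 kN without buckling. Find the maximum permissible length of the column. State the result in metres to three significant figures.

L_max ≈ 18.3 m

d_o = 273 mm, d_i = 204 mm
I = π(d_o⁴ − d_i⁴)/64 = π(273⁴ − 204.0⁴)/64 = 1.876×10^8 mm⁴
I = 1.876×10^-4 m⁴
At the buckling limit P_cr = P = 1.530×10^5 N
From P_cr = π²EI/(K·L)²:  L = (1/K)·√(π²EI/P_cr) = (1/2)·√(π²×1.11×10^11×1.876×10^-4/1.530×10^5)
L = 18.3 m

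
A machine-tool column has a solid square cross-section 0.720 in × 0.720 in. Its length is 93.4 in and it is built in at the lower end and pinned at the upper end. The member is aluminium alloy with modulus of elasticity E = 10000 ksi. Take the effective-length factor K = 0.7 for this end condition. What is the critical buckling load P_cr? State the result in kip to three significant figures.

I = a⁴/12 = 0.720⁴/12 = 2.239×10^-2 in⁴
Effective length L_e = K·L = 0.7 × 93.4 = 65.38 in
P_cr = π²EI / L_e² = π² × 10000×10³ × 2.239×10^-2 / 65.38² = 517.1 lb

P_cr ≈ 0.517 kip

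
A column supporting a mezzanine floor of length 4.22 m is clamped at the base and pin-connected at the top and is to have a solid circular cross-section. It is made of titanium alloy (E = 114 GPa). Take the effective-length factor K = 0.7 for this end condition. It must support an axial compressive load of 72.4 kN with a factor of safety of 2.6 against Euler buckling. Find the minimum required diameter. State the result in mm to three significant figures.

d ≈ 73.8 mm

Required P_cr = n·P = 2.6 × 72.4 = 188.2 kN
L_e = K·L = 0.7 × 4.22 = 2.954 m
Required I = P_cr·L_e²/(π²E) = 1.882×10^5 × 2.954² / (π² × 1.14×10^11) = 1.460×10^-6 m⁴
I_req = 1.460×10^6 mm⁴
Solid circle: I = πd⁴/64  ⇒  d = (64I/π)^(1/4) = (64×1.460×10^6/π)^(1/4) = 73.8 mm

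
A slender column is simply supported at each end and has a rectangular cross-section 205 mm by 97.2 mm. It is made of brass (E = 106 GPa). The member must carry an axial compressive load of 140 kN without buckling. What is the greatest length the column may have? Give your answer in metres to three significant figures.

L_max ≈ 10.8 m

Buckling occurs about the weak axis: I_min = h·b³/12 with b = 97.2 mm (the shorter side).
I_min = 205×97.2³/12 = 1.569×10^7 mm⁴
I = 1.569×10^-5 m⁴
At the buckling limit P_cr = P = 1.400×10^5 N
From P_cr = π²EI/(K·L)²:  L = (1/K)·√(π²EI/P_cr) = (1/1)·√(π²×1.06×10^11×1.569×10^-5/1.400×10^5)
L = 10.8 m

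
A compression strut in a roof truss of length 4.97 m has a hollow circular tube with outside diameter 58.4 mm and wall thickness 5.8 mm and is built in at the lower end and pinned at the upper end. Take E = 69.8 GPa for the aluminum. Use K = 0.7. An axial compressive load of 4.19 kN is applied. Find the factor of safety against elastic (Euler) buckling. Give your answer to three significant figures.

n ≈ 4.56

Inner diameter d_i = 58.4 − 2×5.8 = 46.80 mm
I = π(d_o⁴ − d_i⁴)/64 = π(58.4⁴ − 46.80⁴)/64 = 3.355×10^5 mm⁴
I = 3.355×10^5 mm⁴ = 3.355×10^-7 m⁴
Effective length L_e = K·L = 0.7 × 4.97 = 3.479 m
P_cr = π²EI / L_e² = π² × 69.8×10⁹ × 3.355×10^-7 / 3.479² = 1.910×10^4 N
Factor of safety n = P_cr / P = 19.096 / 4.19 = 4.56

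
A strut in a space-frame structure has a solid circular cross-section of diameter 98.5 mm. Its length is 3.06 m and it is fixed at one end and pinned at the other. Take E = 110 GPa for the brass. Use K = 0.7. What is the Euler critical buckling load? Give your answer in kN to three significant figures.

P_cr ≈ 1090 kN

I = πd⁴/64 = π×98.5⁴/64 = 4.621×10^6 mm⁴
I = 4.621×10^6 mm⁴ = 4.621×10^-6 m⁴
Effective length L_e = K·L = 0.7 × 3.06 = 2.142 m
P_cr = π²EI / L_e² = π² × 110×10⁹ × 4.621×10^-6 / 2.142² = 1.093×10^6 N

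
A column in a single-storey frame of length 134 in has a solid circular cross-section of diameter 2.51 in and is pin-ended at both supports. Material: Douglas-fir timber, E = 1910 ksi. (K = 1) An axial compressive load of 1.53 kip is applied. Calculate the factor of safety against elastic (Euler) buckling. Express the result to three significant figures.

I = πd⁴/64 = π×2.51⁴/64 = 1.948 in⁴
Effective length L_e = K·L = 1 × 134 = 134.0 in
P_cr = π²EI / L_e² = π² × 1910×10³ × 1.948 / 134.0² = 2.045×10^3 lb
Factor of safety n = P_cr / P = 2.0454 / 1.53 = 1.34

n ≈ 1.34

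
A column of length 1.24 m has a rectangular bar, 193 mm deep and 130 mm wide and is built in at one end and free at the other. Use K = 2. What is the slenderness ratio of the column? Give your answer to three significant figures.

λ ≈ 66.1

Buckling occurs about the weak axis: I_min = h·b³/12 with b = 130 mm (the shorter side).
I_min = 193×130³/12 = 3.534×10^7 mm⁴
A = 2.509×10^4 mm²;  r_min = √(I/A) = √(3.534×10^7/2.509×10^4) = 37.53 mm
L_e = K·L = 2 × 1.24 m = 2.480 m = 2480.0 mm
λ = L_e / r_min = 2480.0 / 37.53 = 66.1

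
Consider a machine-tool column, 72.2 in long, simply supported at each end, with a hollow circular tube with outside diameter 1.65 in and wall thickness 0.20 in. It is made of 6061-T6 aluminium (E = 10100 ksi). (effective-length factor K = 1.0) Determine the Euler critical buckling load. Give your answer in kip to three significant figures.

P_cr ≈ 4.67 kip

Inner diameter d_i = 1.65 − 2×0.20 = 1.250 in
I = π(d_o⁴ − d_i⁴)/64 = π(1.65⁴ − 1.250⁴)/64 = 0.2440 in⁴
Effective length L_e = K·L = 1 × 72.2 = 72.20 in
P_cr = π²EI / L_e² = π² × 10100×10³ × 0.2440 / 72.20² = 4.666×10^3 lb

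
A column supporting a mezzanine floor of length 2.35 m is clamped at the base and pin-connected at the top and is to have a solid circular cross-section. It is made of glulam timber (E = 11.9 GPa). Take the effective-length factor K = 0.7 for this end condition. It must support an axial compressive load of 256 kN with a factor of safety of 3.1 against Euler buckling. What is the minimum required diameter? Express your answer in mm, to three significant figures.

d ≈ 139 mm

Required P_cr = n·P = 3.1 × 256 = 793.6 kN
L_e = K·L = 0.7 × 2.35 = 1.645 m
Required I = P_cr·L_e²/(π²E) = 7.936×10^5 × 1.645² / (π² × 1.19×10^10) = 1.828×10^-5 m⁴
I_req = 1.828×10^7 mm⁴
Solid circle: I = πd⁴/64  ⇒  d = (64I/π)^(1/4) = (64×1.828×10^7/π)^(1/4) = 139 mm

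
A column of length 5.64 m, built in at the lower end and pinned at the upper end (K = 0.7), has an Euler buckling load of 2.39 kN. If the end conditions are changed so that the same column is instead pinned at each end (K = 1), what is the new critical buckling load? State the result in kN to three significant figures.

P_cr ≈ 1.17 kN

P_cr ∝ 1/K², so P_cr,new = P_cr,old × (K_old/K_new)² = 2.39 × (0.7/1)²
= 2.39 × 0.4900 = 1.17 kN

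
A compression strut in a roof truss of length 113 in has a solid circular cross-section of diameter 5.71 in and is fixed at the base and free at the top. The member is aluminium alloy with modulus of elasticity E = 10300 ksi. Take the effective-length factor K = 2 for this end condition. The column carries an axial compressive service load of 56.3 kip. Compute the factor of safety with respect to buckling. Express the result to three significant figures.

n ≈ 1.84

I = πd⁴/64 = π×5.71⁴/64 = 52.18 in⁴
Effective length L_e = K·L = 2 × 113 = 226.0 in
P_cr = π²EI / L_e² = π² × 10300×10³ × 52.18 / 226.0² = 1.039×10^5 lb
Factor of safety n = P_cr / P = 103.86 / 56.3 = 1.84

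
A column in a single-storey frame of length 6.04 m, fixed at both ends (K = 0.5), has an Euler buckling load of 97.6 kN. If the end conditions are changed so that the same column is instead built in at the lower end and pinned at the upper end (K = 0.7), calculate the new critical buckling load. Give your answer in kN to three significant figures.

P_cr ≈ 49.8 kN

P_cr ∝ 1/K², so P_cr,new = P_cr,old × (K_old/K_new)² = 97.6 × (0.5/0.7)²
= 97.6 × 0.5102 = 49.8 kN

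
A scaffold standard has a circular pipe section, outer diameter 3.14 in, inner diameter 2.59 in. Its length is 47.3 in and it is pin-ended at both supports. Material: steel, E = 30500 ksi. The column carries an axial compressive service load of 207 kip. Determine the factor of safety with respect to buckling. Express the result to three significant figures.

d_o = 3.14 in, d_i = 2.59 in
I = π(d_o⁴ − d_i⁴)/64 = π(3.14⁴ − 2.590⁴)/64 = 2.563 in⁴
Effective length L_e = K·L = 1 × 47.3 = 47.30 in
P_cr = π²EI / L_e² = π² × 30500×10³ × 2.563 / 47.30² = 3.448×10^5 lb
Factor of safety n = P_cr / P = 344.85 / 207 = 1.67

n ≈ 1.67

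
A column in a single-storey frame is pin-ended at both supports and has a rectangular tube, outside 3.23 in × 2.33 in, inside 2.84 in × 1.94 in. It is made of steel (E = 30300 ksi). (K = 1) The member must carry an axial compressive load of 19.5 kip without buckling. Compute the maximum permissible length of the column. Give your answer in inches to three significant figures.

L_max ≈ 160 in

Weak-axis I_min = (h_o·b_o³ − h_i·b_i³)/12 with b_o = 2.33, b_i = 1.940 in (shorter outer/inner sides).
I_min = (3.23×2.33³ − 2.840×1.940³)/12 = 1.677 in⁴
At the buckling limit P_cr = P = 1.950×10^4 lb
From P_cr = π²EI/(K·L)²:  L = (1/K)·√(π²EI/P_cr) = (1/1)·√(π²×3.03×10^7×1.677/1.950×10^4)
L = 160 in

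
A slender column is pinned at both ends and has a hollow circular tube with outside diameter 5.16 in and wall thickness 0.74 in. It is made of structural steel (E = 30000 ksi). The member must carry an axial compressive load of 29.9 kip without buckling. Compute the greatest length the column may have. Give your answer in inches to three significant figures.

L_max ≈ 505 in

Inner diameter d_i = 5.16 − 2×0.74 = 3.680 in
I = π(d_o⁴ − d_i⁴)/64 = π(5.16⁴ − 3.680⁴)/64 = 25.80 in⁴
At the buckling limit P_cr = P = 2.990×10^4 lb
From P_cr = π²EI/(K·L)²:  L = (1/K)·√(π²EI/P_cr) = (1/1)·√(π²×3.00×10^7×25.80/2.990×10^4)
L = 505 in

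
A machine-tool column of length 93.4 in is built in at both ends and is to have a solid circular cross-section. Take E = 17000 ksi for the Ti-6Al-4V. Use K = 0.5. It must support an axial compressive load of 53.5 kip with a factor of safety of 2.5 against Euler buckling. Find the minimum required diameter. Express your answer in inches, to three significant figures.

Required P_cr = n·P = 2.5 × 53.5 = 133.8 kip
L_e = K·L = 0.5 × 93.4 = 46.70 in
Required I = P_cr·L_e²/(π²E) = 1.337×10^5 × 46.70² / (π² × 1.70×10^7) = 1.739 in⁴
Solid circle: I = πd⁴/64  ⇒  d = (64I/π)^(1/4) = (64×1.739/π)^(1/4) = 2.44 in

d ≈ 2.44 in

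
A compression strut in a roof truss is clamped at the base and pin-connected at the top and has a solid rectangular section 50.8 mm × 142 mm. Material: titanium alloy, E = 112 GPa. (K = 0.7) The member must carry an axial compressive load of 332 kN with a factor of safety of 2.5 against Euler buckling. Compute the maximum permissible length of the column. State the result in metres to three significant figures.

L_max ≈ 2.05 m

Buckling occurs about the weak axis: I_min = h·b³/12 with b = 50.8 mm (the shorter side).
I_min = 142×50.8³/12 = 1.551×10^6 mm⁴
I = 1.551×10^-6 m⁴
Required critical load P_cr = n·P = 2.5 × 332 = 830.0 kN = 8.300×10^5 N
From P_cr = π²EI/(K·L)²:  L = (1/K)·√(π²EI/P_cr) = (1/0.7)·√(π²×1.12×10^11×1.551×10^-6/8.300×10^5)
L = 2.05 m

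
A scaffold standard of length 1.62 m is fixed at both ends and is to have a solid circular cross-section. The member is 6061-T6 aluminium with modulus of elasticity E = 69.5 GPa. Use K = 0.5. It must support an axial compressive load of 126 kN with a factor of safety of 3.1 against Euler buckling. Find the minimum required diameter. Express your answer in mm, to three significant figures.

d ≈ 52.5 mm

Required P_cr = n·P = 3.1 × 126 = 390.6 kN
L_e = K·L = 0.5 × 1.62 = 0.8100 m
Required I = P_cr·L_e²/(π²E) = 3.906×10^5 × 0.8100² / (π² × 6.95×10^10) = 3.736×10^-7 m⁴
I_req = 3.736×10^5 mm⁴
Solid circle: I = πd⁴/64  ⇒  d = (64I/π)^(1/4) = (64×3.736×10^5/π)^(1/4) = 52.5 mm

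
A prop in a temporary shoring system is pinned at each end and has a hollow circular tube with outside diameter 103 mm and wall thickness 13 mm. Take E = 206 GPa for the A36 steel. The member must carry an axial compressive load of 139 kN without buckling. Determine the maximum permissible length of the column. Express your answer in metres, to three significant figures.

Inner diameter d_i = 103 − 2×13 = 77.00 mm
I = π(d_o⁴ − d_i⁴)/64 = π(103⁴ − 77.00⁴)/64 = 3.799×10^6 mm⁴
I = 3.799×10^-6 m⁴
At the buckling limit P_cr = P = 1.390×10^5 N
From P_cr = π²EI/(K·L)²:  L = (1/K)·√(π²EI/P_cr) = (1/1)·√(π²×2.06×10^11×3.799×10^-6/1.390×10^5)
L = 7.45 m

L_max ≈ 7.45 m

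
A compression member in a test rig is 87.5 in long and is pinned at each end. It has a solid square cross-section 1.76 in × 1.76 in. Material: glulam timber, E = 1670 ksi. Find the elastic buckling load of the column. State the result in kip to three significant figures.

I = a⁴/12 = 1.76⁴/12 = 0.7996 in⁴
Effective length L_e = K·L = 1 × 87.5 = 87.50 in
P_cr = π²EI / L_e² = π² × 1670×10³ × 0.7996 / 87.50² = 1.721×10^3 lb

P_cr ≈ 1.72 kip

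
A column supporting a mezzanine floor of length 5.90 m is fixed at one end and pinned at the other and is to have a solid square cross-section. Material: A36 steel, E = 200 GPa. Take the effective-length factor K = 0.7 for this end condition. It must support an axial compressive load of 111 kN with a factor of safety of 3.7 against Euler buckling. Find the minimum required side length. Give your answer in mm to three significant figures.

Required P_cr = n·P = 3.7 × 111 = 410.7 kN
L_e = K·L = 0.7 × 5.90 = 4.130 m
Required I = P_cr·L_e²/(π²E) = 4.107×10^5 × 4.130² / (π² × 2.00×10^11) = 3.549×10^-6 m⁴
I_req = 3.549×10^6 mm⁴
Solid square: I = a⁴/12  ⇒  a = (12I)^(1/4) = (12×3.549×10^6)^(1/4) = 80.8 mm

a ≈ 80.8 mm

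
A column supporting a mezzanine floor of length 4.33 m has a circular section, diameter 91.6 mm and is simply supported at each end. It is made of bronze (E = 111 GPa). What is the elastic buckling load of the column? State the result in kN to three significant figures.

I = πd⁴/64 = π×91.6⁴/64 = 3.456×10^6 mm⁴
I = 3.456×10^6 mm⁴ = 3.456×10^-6 m⁴
Effective length L_e = K·L = 1 × 4.33 = 4.330 m
P_cr = π²EI / L_e² = π² × 111×10⁹ × 3.456×10^-6 / 4.330² = 2.019×10^5 N

P_cr ≈ 202 kN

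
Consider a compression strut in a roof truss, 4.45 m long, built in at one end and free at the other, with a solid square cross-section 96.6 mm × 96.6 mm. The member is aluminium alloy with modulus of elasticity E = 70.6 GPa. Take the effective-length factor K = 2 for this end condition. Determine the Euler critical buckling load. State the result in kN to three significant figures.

I = a⁴/12 = 96.6⁴/12 = 7.257×10^6 mm⁴
I = 7.257×10^6 mm⁴ = 7.257×10^-6 m⁴
Effective length L_e = K·L = 2 × 4.45 = 8.900 m
P_cr = π²EI / L_e² = π² × 70.6×10⁹ × 7.257×10^-6 / 8.900² = 6.383×10^4 N

P_cr ≈ 63.8 kN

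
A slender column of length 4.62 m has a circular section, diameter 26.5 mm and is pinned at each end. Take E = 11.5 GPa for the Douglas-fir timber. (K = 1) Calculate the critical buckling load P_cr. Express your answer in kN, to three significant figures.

P_cr ≈ 0.129 kN

I = πd⁴/64 = π×26.5⁴/64 = 2.421×10^4 mm⁴
I = 2.421×10^4 mm⁴ = 2.421×10^-8 m⁴
Effective length L_e = K·L = 1 × 4.62 = 4.620 m
P_cr = π²EI / L_e² = π² × 11.5×10⁹ × 2.421×10^-8 / 4.620² = 128.7 N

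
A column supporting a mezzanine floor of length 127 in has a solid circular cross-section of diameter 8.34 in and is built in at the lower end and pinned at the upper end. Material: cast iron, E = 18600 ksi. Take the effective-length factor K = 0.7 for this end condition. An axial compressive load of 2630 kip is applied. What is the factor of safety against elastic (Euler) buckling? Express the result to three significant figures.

I = πd⁴/64 = π×8.34⁴/64 = 237.5 in⁴
Effective length L_e = K·L = 0.7 × 127 = 88.90 in
P_cr = π²EI / L_e² = π² × 18600×10³ × 237.5 / 88.90² = 5.516×10^6 lb
Factor of safety n = P_cr / P = 5516.2 / 2630 = 2.10

n ≈ 2.10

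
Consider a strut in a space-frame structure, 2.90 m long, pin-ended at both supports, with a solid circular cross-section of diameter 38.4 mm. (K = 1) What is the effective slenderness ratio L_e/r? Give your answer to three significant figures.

λ ≈ 302

For a solid circle r = d/4 = 38.4/4 = 9.600 mm
L_e = K·L = 1 × 2.90 m = 2.900 m = 2900.0 mm
λ = L_e / r_min = 2900.0 / 9.600 = 302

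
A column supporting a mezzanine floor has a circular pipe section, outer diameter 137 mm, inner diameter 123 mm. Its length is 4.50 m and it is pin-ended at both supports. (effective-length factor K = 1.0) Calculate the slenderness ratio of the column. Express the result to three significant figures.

d_o = 137 mm, d_i = 123 mm
I = π(d_o⁴ − d_i⁴)/64 = π(137⁴ − 123.0⁴)/64 = 6.057×10^6 mm⁴
A = 2.859×10^3 mm²;  r_min = √(I/A) = √(6.057×10^6/2.859×10^3) = 46.03 mm
L_e = K·L = 1 × 4.50 m = 4.500 m = 4500.0 mm
λ = L_e / r_min = 4500.0 / 46.03 = 97.8

λ ≈ 97.8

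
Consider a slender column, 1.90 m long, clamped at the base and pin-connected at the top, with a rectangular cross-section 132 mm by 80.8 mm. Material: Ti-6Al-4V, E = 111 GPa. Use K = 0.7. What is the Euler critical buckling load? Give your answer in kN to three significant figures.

Buckling occurs about the weak axis: I_min = h·b³/12 with b = 80.8 mm (the shorter side).
I_min = 132×80.8³/12 = 5.803×10^6 mm⁴
I = 5.803×10^6 mm⁴ = 5.803×10^-6 m⁴
Effective length L_e = K·L = 0.7 × 1.90 = 1.330 m
P_cr = π²EI / L_e² = π² × 111×10⁹ × 5.803×10^-6 / 1.330² = 3.594×10^6 N

P_cr ≈ 3590 kN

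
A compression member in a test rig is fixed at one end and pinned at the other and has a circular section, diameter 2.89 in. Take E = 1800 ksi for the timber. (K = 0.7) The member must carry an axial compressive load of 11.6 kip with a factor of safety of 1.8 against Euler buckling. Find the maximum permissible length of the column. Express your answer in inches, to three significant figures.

L_max ≈ 77.1 in

I = πd⁴/64 = π×2.89⁴/64 = 3.424 in⁴
Required critical load P_cr = n·P = 1.8 × 11.6 = 20.88 kip = 2.088×10^4 lb
From P_cr = π²EI/(K·L)²:  L = (1/K)·√(π²EI/P_cr) = (1/0.7)·√(π²×1.80×10^6×3.424/2.088×10^4)
L = 77.1 in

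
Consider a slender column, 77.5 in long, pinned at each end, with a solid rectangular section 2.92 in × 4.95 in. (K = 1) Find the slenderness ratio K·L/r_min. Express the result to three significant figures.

Buckling occurs about the weak axis: I_min = h·b³/12 with b = 2.92 in (the shorter side).
I_min = 4.95×2.92³/12 = 10.27 in⁴
A = 14.45 in²;  r_min = √(I/A) = √(10.27/14.45) = 0.8429 in
L_e = K·L = 1 × 77.5 = 77.50 in
λ = L_e / r_min = 77.500 / 0.8429 = 91.9

λ ≈ 91.9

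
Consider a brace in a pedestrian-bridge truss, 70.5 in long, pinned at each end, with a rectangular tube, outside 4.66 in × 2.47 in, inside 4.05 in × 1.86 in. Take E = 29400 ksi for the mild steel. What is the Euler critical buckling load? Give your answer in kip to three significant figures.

Weak-axis I_min = (h_o·b_o³ − h_i·b_i³)/12 with b_o = 2.47, b_i = 1.860 in (shorter outer/inner sides).
I_min = (4.66×2.47³ − 4.050×1.860³)/12 = 3.680 in⁴
Effective length L_e = K·L = 1 × 70.5 = 70.50 in
P_cr = π²EI / L_e² = π² × 29400×10³ × 3.680 / 70.50² = 2.148×10^5 lb

P_cr ≈ 215 kip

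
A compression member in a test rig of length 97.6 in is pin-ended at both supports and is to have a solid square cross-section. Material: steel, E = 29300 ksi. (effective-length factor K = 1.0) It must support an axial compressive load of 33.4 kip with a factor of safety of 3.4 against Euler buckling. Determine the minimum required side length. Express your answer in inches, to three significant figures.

a ≈ 2.59 in

Required P_cr = n·P = 3.4 × 33.4 = 113.6 kip
L_e = K·L = 1 × 97.6 = 97.60 in
Required I = P_cr·L_e²/(π²E) = 1.136×10^5 × 97.60² / (π² × 2.93×10^7) = 3.741 in⁴
Solid square: I = a⁴/12  ⇒  a = (12I)^(1/4) = (12×3.741)^(1/4) = 2.59 in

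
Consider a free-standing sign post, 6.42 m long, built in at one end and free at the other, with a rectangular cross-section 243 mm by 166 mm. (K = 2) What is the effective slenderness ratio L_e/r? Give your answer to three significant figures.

λ ≈ 268

Buckling occurs about the weak axis: I_min = h·b³/12 with b = 166 mm (the shorter side).
I_min = 243×166³/12 = 9.263×10^7 mm⁴
A = 4.034×10^4 mm²;  r_min = √(I/A) = √(9.263×10^7/4.034×10^4) = 47.92 mm
L_e = K·L = 2 × 6.42 m = 12.84 m = 12840 mm
λ = L_e / r_min = 12840 / 47.92 = 268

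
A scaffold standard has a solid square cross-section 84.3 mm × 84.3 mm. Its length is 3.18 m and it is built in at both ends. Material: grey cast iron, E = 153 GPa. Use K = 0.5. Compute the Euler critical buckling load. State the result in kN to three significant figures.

P_cr ≈ 2510 kN

I = a⁴/12 = 84.3⁴/12 = 4.209×10^6 mm⁴
I = 4.209×10^6 mm⁴ = 4.209×10^-6 m⁴
Effective length L_e = K·L = 0.5 × 3.18 = 1.590 m
P_cr = π²EI / L_e² = π² × 153×10⁹ × 4.209×10^-6 / 1.590² = 2.514×10^6 N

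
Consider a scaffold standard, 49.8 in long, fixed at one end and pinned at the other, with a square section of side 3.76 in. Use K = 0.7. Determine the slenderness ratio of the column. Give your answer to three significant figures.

λ ≈ 32.1

I = a⁴/12 = 3.76⁴/12 = 16.66 in⁴
A = 14.14 in²;  r_min = √(I/A) = √(16.66/14.14) = 1.085 in
L_e = K·L = 0.7 × 49.8 = 34.86 in
λ = L_e / r_min = 34.860 / 1.085 = 32.1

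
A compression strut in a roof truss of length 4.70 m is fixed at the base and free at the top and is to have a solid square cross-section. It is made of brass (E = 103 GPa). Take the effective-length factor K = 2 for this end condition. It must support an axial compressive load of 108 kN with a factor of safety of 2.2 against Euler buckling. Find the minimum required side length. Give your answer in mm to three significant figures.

Required P_cr = n·P = 2.2 × 108 = 237.6 kN
L_e = K·L = 2 × 4.70 = 9.400 m
Required I = P_cr·L_e²/(π²E) = 2.376×10^5 × 9.400² / (π² × 1.03×10^11) = 2.065×10^-5 m⁴
I_req = 2.065×10^7 mm⁴
Solid square: I = a⁴/12  ⇒  a = (12I)^(1/4) = (12×2.065×10^7)^(1/4) = 125 mm

a ≈ 125 mm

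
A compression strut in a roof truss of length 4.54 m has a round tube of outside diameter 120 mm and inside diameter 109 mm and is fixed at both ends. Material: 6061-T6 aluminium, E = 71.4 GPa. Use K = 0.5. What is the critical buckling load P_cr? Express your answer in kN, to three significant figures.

d_o = 120 mm, d_i = 109 mm
I = π(d_o⁴ − d_i⁴)/64 = π(120⁴ − 109.0⁴)/64 = 3.250×10^6 mm⁴
I = 3.250×10^6 mm⁴ = 3.250×10^-6 m⁴
Effective length L_e = K·L = 0.5 × 4.54 = 2.270 m
P_cr = π²EI / L_e² = π² × 71.4×10⁹ × 3.250×10^-6 / 2.270² = 4.444×10^5 N

P_cr ≈ 444 kN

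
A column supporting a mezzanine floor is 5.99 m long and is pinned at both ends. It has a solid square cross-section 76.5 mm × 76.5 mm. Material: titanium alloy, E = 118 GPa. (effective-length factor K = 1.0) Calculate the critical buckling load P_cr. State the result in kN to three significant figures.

P_cr ≈ 92.6 kN

I = a⁴/12 = 76.5⁴/12 = 2.854×10^6 mm⁴
I = 2.854×10^6 mm⁴ = 2.854×10^-6 m⁴
Effective length L_e = K·L = 1 × 5.99 = 5.990 m
P_cr = π²EI / L_e² = π² × 118×10⁹ × 2.854×10^-6 / 5.990² = 9.264×10^4 N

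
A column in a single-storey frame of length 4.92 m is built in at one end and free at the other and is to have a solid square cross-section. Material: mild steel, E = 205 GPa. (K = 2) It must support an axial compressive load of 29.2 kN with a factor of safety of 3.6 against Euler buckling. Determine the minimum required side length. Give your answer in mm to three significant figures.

Required P_cr = n·P = 3.6 × 29.2 = 105.1 kN
L_e = K·L = 2 × 4.92 = 9.840 m
Required I = P_cr·L_e²/(π²E) = 1.051×10^5 × 9.840² / (π² × 2.05×10^11) = 5.031×10^-6 m⁴
I_req = 5.031×10^6 mm⁴
Solid square: I = a⁴/12  ⇒  a = (12I)^(1/4) = (12×5.031×10^6)^(1/4) = 88.1 mm

a ≈ 88.1 mm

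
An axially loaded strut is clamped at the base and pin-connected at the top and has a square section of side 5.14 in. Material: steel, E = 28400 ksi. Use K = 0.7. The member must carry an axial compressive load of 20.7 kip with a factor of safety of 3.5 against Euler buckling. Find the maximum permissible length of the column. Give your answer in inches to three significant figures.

L_max ≈ 678 in

I = a⁴/12 = 5.14⁴/12 = 58.17 in⁴
Required critical load P_cr = n·P = 3.5 × 20.7 = 72.45 kip = 7.245×10^4 lb
From P_cr = π²EI/(K·L)²:  L = (1/K)·√(π²EI/P_cr) = (1/0.7)·√(π²×2.84×10^7×58.17/7.245×10^4)
L = 678 in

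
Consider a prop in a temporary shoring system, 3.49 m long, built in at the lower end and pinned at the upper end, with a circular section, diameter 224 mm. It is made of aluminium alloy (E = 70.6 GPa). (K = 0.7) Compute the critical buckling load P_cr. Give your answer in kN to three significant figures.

I = πd⁴/64 = π×224⁴/64 = 1.236×10^8 mm⁴
I = 1.236×10^8 mm⁴ = 1.236×10^-4 m⁴
Effective length L_e = K·L = 0.7 × 3.49 = 2.443 m
P_cr = π²EI / L_e² = π² × 70.6×10⁹ × 1.236×10^-4 / 2.443² = 1.443×10^7 N

P_cr ≈ 14400 kN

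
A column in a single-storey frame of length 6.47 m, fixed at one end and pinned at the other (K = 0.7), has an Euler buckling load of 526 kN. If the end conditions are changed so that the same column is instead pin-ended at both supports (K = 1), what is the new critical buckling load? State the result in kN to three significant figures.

P_cr ≈ 258 kN

P_cr ∝ 1/K², so P_cr,new = P_cr,old × (K_old/K_new)² = 526 × (0.7/1)²
= 526 × 0.4900 = 258 kN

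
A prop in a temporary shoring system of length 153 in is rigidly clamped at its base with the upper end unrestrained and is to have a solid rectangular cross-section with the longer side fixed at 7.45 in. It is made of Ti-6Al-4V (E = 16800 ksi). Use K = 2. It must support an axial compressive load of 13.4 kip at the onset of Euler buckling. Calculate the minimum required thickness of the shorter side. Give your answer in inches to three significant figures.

b ≈ 2.30 in

L_e = K·L = 2 × 153 = 306.0 in
Required I = P_cr·L_e²/(π²E) = 1.340×10^4 × 306.0² / (π² × 1.68×10^7) = 7.567 in⁴
Rectangle, weak axis: I_min = h·b³/12 with h = 7.45 in fixed  ⇒  b = (12I/h)^(1/3) = 2.30 in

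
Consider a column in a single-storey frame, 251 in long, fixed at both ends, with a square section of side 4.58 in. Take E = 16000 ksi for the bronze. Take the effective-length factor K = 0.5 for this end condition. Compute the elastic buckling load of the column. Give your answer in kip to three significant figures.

P_cr ≈ 368 kip

I = a⁴/12 = 4.58⁴/12 = 36.67 in⁴
Effective length L_e = K·L = 0.5 × 251 = 125.5 in
P_cr = π²EI / L_e² = π² × 16000×10³ × 36.67 / 125.5² = 3.676×10^5 lb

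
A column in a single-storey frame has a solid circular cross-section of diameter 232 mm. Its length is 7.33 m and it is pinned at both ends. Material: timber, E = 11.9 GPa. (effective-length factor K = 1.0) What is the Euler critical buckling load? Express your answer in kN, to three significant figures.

I = πd⁴/64 = π×232⁴/64 = 1.422×10^8 mm⁴
I = 1.422×10^8 mm⁴ = 1.422×10^-4 m⁴
Effective length L_e = K·L = 1 × 7.33 = 7.330 m
P_cr = π²EI / L_e² = π² × 11.9×10⁹ × 1.422×10^-4 / 7.330² = 3.109×10^5 N

P_cr ≈ 311 kN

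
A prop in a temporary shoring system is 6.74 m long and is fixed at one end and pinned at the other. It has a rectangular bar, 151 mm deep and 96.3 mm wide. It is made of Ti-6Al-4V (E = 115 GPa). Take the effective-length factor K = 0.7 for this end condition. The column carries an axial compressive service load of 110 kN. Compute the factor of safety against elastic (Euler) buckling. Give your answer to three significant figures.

Buckling occurs about the weak axis: I_min = h·b³/12 with b = 96.3 mm (the shorter side).
I_min = 151×96.3³/12 = 1.124×10^7 mm⁴
I = 1.124×10^7 mm⁴ = 1.124×10^-5 m⁴
Effective length L_e = K·L = 0.7 × 6.74 = 4.718 m
P_cr = π²EI / L_e² = π² × 115×10⁹ × 1.124×10^-5 / 4.718² = 5.730×10^5 N
Factor of safety n = P_cr / P = 573.00 / 110 = 5.21

n ≈ 5.21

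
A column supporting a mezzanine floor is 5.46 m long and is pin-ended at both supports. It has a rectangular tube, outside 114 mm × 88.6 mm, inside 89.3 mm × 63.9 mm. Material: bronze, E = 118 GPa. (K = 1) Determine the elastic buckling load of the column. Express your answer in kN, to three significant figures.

Weak-axis I_min = (h_o·b_o³ − h_i·b_i³)/12 with b_o = 88.6, b_i = 63.90 mm (shorter outer/inner sides).
I_min = (114×88.6³ − 89.30×63.90³)/12 = 4.666×10^6 mm⁴
I = 4.666×10^6 mm⁴ = 4.666×10^-6 m⁴
Effective length L_e = K·L = 1 × 5.46 = 5.460 m
P_cr = π²EI / L_e² = π² × 118×10⁹ × 4.666×10^-6 / 5.460² = 1.823×10^5 N

P_cr ≈ 182 kN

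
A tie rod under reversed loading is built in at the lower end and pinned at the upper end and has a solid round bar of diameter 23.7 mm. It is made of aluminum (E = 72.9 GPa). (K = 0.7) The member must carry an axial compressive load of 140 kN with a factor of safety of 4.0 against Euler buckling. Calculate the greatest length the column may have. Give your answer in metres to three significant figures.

L_max ≈ 0.202 m

I = πd⁴/64 = π×23.7⁴/64 = 1.549×10^4 mm⁴
I = 1.549×10^-8 m⁴
Required critical load P_cr = n·P = 4.0 × 140 = 560.0 kN = 5.600×10^5 N
From P_cr = π²EI/(K·L)²:  L = (1/K)·√(π²EI/P_cr) = (1/0.7)·√(π²×7.29×10^10×1.549×10^-8/5.600×10^5)
L = 0.202 m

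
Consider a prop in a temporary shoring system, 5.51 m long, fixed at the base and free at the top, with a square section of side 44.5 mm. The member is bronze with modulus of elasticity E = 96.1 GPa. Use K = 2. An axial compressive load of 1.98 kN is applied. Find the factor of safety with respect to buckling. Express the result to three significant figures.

n ≈ 1.29

I = a⁴/12 = 44.5⁴/12 = 3.268×10^5 mm⁴
I = 3.268×10^5 mm⁴ = 3.268×10^-7 m⁴
Effective length L_e = K·L = 2 × 5.51 = 11.02 m
P_cr = π²EI / L_e² = π² × 96.1×10⁹ × 3.268×10^-7 / 11.02² = 2.552×10^3 N
Factor of safety n = P_cr / P = 2.5522 / 1.98 = 1.29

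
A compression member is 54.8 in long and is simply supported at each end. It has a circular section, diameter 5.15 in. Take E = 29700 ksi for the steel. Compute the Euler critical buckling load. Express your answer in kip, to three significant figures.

P_cr ≈ 3370 kip

I = πd⁴/64 = π×5.15⁴/64 = 34.53 in⁴
Effective length L_e = K·L = 1 × 54.8 = 54.80 in
P_cr = π²EI / L_e² = π² × 29700×10³ × 34.53 / 54.80² = 3.370×10^6 lb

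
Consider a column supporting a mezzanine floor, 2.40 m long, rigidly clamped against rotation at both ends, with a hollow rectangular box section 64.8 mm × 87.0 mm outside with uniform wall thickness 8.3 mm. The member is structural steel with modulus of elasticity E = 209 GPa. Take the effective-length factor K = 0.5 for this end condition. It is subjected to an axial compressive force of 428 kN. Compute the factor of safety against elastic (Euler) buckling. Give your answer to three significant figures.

n ≈ 4.40

Inner dimensions: h_i = 87.0 − 2×8.3 = 70.40 mm, b_i = 64.8 − 2×8.3 = 48.20 mm
Weak-axis I_min = (h_o·b_o³ − h_i·b_i³)/12 with b_o = 64.8, b_i = 48.20 mm (shorter outer/inner sides).
I_min = (87.0×64.8³ − 70.40×48.20³)/12 = 1.316×10^6 mm⁴
I = 1.316×10^6 mm⁴ = 1.316×10^-6 m⁴
Effective length L_e = K·L = 0.5 × 2.40 = 1.200 m
P_cr = π²EI / L_e² = π² × 209×10⁹ × 1.316×10^-6 / 1.200² = 1.885×10^6 N
Factor of safety n = P_cr / P = 1884.8 / 428 = 4.40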